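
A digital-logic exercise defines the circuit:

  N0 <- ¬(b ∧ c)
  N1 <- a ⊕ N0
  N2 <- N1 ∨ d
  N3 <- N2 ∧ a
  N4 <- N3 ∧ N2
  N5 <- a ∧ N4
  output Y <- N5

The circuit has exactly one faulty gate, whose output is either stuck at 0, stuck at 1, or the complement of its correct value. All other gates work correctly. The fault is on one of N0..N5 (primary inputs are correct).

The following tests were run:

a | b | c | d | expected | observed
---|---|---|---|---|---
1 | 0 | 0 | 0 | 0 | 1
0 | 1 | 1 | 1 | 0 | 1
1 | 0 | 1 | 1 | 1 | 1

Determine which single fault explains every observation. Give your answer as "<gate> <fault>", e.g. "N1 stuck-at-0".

N5 stuck-at-1

Fault-free values for test 1 (a=1, b=0, c=0, d=0): N0=1, N1=0, N2=0, N3=0, N4=0, N5=0, giving Y=0. Observed 1.
Test 1: faults giving observed 1 are {N0 stuck-at-0, N0 inverted output, N1 stuck-at-1, N1 inverted output, N2 stuck-at-1, N2 inverted output, N4 stuck-at-1, N4 inverted output, N5 stuck-at-1, N5 inverted output}.
Test 2 (a=0, b=1, c=1, d=1): fault-free N0=0, N1=0, N2=1, N3=0, N4=0, N5=0 → 0; observed 1. Eliminates N0 stuck-at-0, N0 inverted output, N1 stuck-at-1, N1 inverted output, N2 stuck-at-1, N2 inverted output, N4 stuck-at-1, N4 inverted output.
Test 3 (a=1, b=0, c=1, d=1): fault-free N0=1, N1=0, N2=1, N3=1, N4=1, N5=1 → 1; observed 1. Eliminates N5 inverted output.
Only N5 stuck-at-1 is consistent with every test.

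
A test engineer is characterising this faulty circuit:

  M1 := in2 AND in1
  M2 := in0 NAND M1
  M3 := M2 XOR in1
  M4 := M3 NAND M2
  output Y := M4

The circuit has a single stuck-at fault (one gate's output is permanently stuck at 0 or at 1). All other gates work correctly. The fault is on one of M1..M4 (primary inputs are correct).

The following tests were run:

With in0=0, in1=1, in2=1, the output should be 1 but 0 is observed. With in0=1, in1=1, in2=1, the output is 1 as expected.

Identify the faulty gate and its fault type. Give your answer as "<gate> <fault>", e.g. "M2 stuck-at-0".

Fault-free values for test 1 (in0=0, in1=1, in2=1): M1=1, M2=1, M3=0, M4=1, giving Y=1. Observed 0.
Test 1: faults giving observed 0 are {M3 stuck-at-1, M4 stuck-at-0}.
Test 2 (in0=1, in1=1, in2=1): fault-free M1=1, M2=0, M3=1, M4=1 → 1; observed 1. Eliminates M4 stuck-at-0.
Only M3 stuck-at-1 is consistent with every test.

M3 stuck-at-1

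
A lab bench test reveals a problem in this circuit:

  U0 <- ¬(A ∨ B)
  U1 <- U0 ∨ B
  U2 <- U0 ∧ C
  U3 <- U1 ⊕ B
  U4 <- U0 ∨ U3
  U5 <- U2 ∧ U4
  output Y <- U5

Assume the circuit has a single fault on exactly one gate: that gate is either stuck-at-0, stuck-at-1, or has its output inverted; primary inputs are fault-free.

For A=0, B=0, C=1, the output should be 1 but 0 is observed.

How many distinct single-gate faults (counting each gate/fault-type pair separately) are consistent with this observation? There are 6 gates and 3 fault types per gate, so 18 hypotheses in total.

Fault-free: U0=1, U1=1, U2=1, U3=1, U4=1, U5=1 → 1. Observed 0.
  U0: stuck-at-0, inverted output ✓; others ✗
  U1: none of the 3 fault types match ✗
  U2: stuck-at-0, inverted output ✓; others ✗
  U3: none of the 3 fault types match ✗
  U4: stuck-at-0, inverted output ✓; others ✗
  U5: stuck-at-0, inverted output ✓; others ✗
Consistent faults: {U0 stuck-at-0, U0 inverted output, U2 stuck-at-0, U2 inverted output, U4 stuck-at-0, U4 inverted output, U5 stuck-at-0, U5 inverted output} — 8 in all.

8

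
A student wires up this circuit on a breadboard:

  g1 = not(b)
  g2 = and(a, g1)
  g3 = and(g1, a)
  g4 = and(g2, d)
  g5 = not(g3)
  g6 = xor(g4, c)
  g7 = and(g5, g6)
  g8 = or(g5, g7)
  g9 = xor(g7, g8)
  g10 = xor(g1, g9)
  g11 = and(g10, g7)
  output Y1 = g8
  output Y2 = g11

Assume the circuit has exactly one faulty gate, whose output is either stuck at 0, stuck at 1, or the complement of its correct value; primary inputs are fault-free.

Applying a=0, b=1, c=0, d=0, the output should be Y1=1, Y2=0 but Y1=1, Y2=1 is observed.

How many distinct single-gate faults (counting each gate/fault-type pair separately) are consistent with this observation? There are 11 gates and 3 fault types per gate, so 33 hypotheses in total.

Fault-free: g1=0, g2=0, g3=0, g4=0, g5=1, g6=0, g7=0, g8=1, g9=1, g10=1, g11=0 → Y1=1, Y2=0. Observed Y1=1, Y2=1.
  g1: none of the 3 fault types match ✗
  g2: none of the 3 fault types match ✗
  g3: none of the 3 fault types match ✗
  g4: none of the 3 fault types match ✗
  g5: none of the 3 fault types match ✗
  g6: none of the 3 fault types match ✗
  g7: none of the 3 fault types match ✗
  g8: none of the 3 fault types match ✗
  g9: none of the 3 fault types match ✗
  g10: none of the 3 fault types match ✗
  g11: stuck-at-1, inverted output ✓; others ✗
Consistent faults: {g11 stuck-at-1, g11 inverted output} — 2 in all.

2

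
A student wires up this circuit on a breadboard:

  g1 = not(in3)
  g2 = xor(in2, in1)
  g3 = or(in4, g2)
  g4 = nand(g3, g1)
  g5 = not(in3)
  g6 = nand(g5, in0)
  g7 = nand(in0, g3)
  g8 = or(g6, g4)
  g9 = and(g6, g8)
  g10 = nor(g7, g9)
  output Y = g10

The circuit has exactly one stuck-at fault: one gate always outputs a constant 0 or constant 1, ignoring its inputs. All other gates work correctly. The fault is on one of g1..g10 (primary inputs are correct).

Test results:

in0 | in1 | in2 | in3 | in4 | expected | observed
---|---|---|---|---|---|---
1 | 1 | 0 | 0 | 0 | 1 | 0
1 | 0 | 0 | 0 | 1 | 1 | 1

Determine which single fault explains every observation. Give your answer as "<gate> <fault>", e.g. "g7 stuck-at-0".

Fault-free values for test 1 (in0=1, in1=1, in2=0, in3=0, in4=0): g1=1, g2=1, g3=1, g4=0, g5=1, g6=0, g7=0, g8=0, g9=0, g10=1, giving Y=1. Observed 0.
Test 1: faults giving observed 0 are {g2 stuck-at-0, g3 stuck-at-0, g5 stuck-at-0, g6 stuck-at-1, g7 stuck-at-1, g9 stuck-at-1, g10 stuck-at-0}.
Test 2 (in0=1, in1=0, in2=0, in3=0, in4=1): fault-free g1=1, g2=0, g3=1, g4=0, g5=1, g6=0, g7=0, g8=0, g9=0, g10=1 → 1; observed 1. Eliminates g3 stuck-at-0, g5 stuck-at-0, g6 stuck-at-1, g7 stuck-at-1, g9 stuck-at-1, g10 stuck-at-0.
Only g2 stuck-at-0 is consistent with every test.

g2 stuck-at-0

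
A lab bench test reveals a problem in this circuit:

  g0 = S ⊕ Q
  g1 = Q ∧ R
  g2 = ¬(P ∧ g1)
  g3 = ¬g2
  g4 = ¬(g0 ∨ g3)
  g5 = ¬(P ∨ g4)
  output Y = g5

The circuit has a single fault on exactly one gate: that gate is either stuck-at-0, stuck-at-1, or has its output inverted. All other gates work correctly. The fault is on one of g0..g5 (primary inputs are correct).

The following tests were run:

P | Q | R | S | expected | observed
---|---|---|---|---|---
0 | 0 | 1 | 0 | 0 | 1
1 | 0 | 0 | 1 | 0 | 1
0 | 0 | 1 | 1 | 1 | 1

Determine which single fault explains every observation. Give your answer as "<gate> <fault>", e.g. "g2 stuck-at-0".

g5 stuck-at-1

Fault-free values for test 1 (P=0, Q=0, R=1, S=0): g0=0, g1=0, g2=1, g3=0, g4=1, g5=0, giving Y=0. Observed 1.
Test 1: faults giving observed 1 are {g0 stuck-at-1, g0 inverted output, g2 stuck-at-0, g2 inverted output, g3 stuck-at-1, g3 inverted output, g4 stuck-at-0, g4 inverted output, g5 stuck-at-1, g5 inverted output}.
Test 2 (P=1, Q=0, R=0, S=1): fault-free g0=1, g1=0, g2=1, g3=0, g4=0, g5=0 → 0; observed 1. Eliminates g0 stuck-at-1, g0 inverted output, g2 stuck-at-0, g2 inverted output, g3 stuck-at-1, g3 inverted output, g4 stuck-at-0, g4 inverted output.
Test 3 (P=0, Q=0, R=1, S=1): fault-free g0=1, g1=0, g2=1, g3=0, g4=0, g5=1 → 1; observed 1. Eliminates g5 inverted output.
Only g5 stuck-at-1 is consistent with every test.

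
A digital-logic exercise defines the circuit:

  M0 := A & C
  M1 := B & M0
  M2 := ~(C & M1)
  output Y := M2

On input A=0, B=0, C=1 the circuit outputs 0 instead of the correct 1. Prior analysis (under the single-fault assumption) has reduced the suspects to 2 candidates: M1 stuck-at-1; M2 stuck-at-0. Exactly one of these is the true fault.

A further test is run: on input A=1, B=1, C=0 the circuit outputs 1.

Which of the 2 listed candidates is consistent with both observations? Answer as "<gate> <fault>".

Evaluate each candidate on input A=1, B=1, C=0:
  M1 stuck-at-1: M0=0, M1=1 [stuck-at-1], M2=1 → 1 — matches
  M2 stuck-at-0: M0=0, M1=0, M2=0 [stuck-at-0] → 0 — eliminated
Only M1 stuck-at-1 reproduces the observed 1.

M1 stuck-at-1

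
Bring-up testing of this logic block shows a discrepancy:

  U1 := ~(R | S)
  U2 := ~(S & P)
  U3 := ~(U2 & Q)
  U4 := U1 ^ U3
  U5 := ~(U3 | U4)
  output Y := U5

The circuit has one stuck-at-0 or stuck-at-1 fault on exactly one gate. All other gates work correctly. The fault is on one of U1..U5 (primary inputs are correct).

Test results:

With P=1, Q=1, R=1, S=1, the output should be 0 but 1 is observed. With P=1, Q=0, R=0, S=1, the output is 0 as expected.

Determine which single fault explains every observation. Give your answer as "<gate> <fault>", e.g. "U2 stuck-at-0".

Fault-free values for test 1 (P=1, Q=1, R=1, S=1): U1=0, U2=0, U3=1, U4=1, U5=0, giving Y=0. Observed 1.
Test 1: faults giving observed 1 are {U2 stuck-at-1, U3 stuck-at-0, U5 stuck-at-1}.
Test 2 (P=1, Q=0, R=0, S=1): fault-free U1=0, U2=0, U3=1, U4=1, U5=0 → 0; observed 0. Eliminates U3 stuck-at-0, U5 stuck-at-1.
Only U2 stuck-at-1 is consistent with every test.

U2 stuck-at-1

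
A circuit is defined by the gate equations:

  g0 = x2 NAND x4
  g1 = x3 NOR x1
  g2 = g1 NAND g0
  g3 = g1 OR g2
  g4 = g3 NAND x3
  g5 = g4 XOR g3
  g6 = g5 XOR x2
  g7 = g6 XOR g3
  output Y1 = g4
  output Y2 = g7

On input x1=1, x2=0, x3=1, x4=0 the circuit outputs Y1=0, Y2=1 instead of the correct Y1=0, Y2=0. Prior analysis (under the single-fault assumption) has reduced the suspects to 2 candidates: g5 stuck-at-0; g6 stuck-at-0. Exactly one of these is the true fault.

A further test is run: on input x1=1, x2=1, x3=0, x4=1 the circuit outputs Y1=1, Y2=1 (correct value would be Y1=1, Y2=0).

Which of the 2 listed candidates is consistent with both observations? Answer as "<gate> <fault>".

Evaluate each candidate on input x1=1, x2=1, x3=0, x4=1:
  g5 stuck-at-0: g0=0, g1=0, g2=1, g3=1, g4=1, g5=0 [stuck-at-0], g6=1, g7=0 → Y1=1, Y2=0 — eliminated
  g6 stuck-at-0: g0=0, g1=0, g2=1, g3=1, g4=1, g5=0, g6=0 [stuck-at-0], g7=1 → Y1=1, Y2=1 — matches
Only g6 stuck-at-0 reproduces the observed Y1=1, Y2=1.

g6 stuck-at-0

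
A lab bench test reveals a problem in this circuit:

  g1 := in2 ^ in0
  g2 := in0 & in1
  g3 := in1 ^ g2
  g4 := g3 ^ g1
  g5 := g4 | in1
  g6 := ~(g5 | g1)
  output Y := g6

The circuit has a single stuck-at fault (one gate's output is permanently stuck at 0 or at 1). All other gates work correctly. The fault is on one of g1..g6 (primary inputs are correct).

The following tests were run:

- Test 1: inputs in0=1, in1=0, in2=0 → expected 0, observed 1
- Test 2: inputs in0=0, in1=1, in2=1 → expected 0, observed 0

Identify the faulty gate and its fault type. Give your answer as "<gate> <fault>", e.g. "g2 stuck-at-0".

Fault-free values for test 1 (in0=1, in1=0, in2=0): g1=1, g2=0, g3=0, g4=1, g5=1, g6=0, giving Y=0. Observed 1.
Test 1: faults giving observed 1 are {g1 stuck-at-0, g6 stuck-at-1}.
Test 2 (in0=0, in1=1, in2=1): fault-free g1=1, g2=0, g3=1, g4=0, g5=1, g6=0 → 0; observed 0. Eliminates g6 stuck-at-1.
Only g1 stuck-at-0 is consistent with every test.

g1 stuck-at-0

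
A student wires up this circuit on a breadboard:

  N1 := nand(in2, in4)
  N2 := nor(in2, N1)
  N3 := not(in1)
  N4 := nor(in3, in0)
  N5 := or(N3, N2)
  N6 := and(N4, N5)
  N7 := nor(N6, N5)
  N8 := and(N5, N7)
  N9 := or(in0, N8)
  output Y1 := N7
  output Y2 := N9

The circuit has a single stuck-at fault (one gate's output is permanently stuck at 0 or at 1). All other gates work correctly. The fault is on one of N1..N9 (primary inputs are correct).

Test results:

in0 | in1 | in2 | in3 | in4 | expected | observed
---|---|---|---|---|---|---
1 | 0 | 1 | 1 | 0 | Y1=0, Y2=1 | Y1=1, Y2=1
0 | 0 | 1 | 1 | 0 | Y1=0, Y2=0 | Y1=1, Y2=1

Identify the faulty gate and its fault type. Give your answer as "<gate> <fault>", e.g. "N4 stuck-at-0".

Fault-free values for test 1 (in0=1, in1=0, in2=1, in3=1, in4=0): N1=1, N2=0, N3=1, N4=0, N5=1, N6=0, N7=0, N8=0, N9=1, giving Y1=0, Y2=1. Observed Y1=1, Y2=1.
Test 1: faults giving observed Y1=1, Y2=1 are {N3 stuck-at-0, N5 stuck-at-0, N7 stuck-at-1}.
Test 2 (in0=0, in1=0, in2=1, in3=1, in4=0): fault-free N1=1, N2=0, N3=1, N4=0, N5=1, N6=0, N7=0, N8=0, N9=0 → Y1=0, Y2=0; observed Y1=1, Y2=1. Eliminates N3 stuck-at-0, N5 stuck-at-0.
Only N7 stuck-at-1 is consistent with every test.

N7 stuck-at-1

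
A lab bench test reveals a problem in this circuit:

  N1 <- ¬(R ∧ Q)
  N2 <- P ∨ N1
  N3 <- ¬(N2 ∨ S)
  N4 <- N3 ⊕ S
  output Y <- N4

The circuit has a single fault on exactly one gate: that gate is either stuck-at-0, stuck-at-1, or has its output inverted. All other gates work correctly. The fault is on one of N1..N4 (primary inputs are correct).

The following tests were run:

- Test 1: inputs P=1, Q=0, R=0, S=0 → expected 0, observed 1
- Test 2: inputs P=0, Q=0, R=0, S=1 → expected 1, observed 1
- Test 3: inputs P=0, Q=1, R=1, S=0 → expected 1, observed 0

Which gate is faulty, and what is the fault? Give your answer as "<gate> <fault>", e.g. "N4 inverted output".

Fault-free values for test 1 (P=1, Q=0, R=0, S=0): N1=1, N2=1, N3=0, N4=0, giving Y=0. Observed 1.
Test 1: faults giving observed 1 are {N2 stuck-at-0, N2 inverted output, N3 stuck-at-1, N3 inverted output, N4 stuck-at-1, N4 inverted output}.
Test 2 (P=0, Q=0, R=0, S=1): fault-free N1=1, N2=1, N3=0, N4=1 → 1; observed 1. Eliminates N3 stuck-at-1, N3 inverted output, N4 inverted output.
Test 3 (P=0, Q=1, R=1, S=0): fault-free N1=0, N2=0, N3=1, N4=1 → 1; observed 0. Eliminates N2 stuck-at-0, N4 stuck-at-1.
Only N2 inverted output is consistent with every test.

N2 inverted output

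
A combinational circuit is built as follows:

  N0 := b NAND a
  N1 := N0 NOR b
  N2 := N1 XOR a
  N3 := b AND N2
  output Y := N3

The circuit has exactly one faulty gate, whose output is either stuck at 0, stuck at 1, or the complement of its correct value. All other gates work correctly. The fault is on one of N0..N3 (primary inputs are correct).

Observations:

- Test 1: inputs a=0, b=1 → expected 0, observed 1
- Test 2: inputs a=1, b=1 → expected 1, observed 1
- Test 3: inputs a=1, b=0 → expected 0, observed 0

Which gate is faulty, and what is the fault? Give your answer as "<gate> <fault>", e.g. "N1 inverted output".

N2 stuck-at-1

Fault-free values for test 1 (a=0, b=1): N0=1, N1=0, N2=0, N3=0, giving Y=0. Observed 1.
Test 1: faults giving observed 1 are {N1 stuck-at-1, N1 inverted output, N2 stuck-at-1, N2 inverted output, N3 stuck-at-1, N3 inverted output}.
Test 2 (a=1, b=1): fault-free N0=0, N1=0, N2=1, N3=1 → 1; observed 1. Eliminates N1 stuck-at-1, N1 inverted output, N2 inverted output, N3 inverted output.
Test 3 (a=1, b=0): fault-free N0=1, N1=0, N2=1, N3=0 → 0; observed 0. Eliminates N3 stuck-at-1.
Only N2 stuck-at-1 is consistent with every test.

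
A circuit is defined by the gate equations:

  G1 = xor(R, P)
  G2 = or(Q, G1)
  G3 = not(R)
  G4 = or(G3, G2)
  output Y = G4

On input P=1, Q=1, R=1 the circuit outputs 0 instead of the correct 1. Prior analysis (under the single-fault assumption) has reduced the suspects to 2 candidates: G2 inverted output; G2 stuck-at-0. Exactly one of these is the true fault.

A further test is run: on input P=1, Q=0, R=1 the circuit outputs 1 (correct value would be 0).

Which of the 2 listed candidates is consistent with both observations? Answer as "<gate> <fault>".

G2 inverted output

Evaluate each candidate on input P=1, Q=0, R=1:
  G2 inverted output: G1=0, G2=1 [inverted output], G3=0, G4=1 → 1 — matches
  G2 stuck-at-0: G1=0, G2=0 [stuck-at-0], G3=0, G4=0 → 0 — eliminated
Only G2 inverted output reproduces the observed 1.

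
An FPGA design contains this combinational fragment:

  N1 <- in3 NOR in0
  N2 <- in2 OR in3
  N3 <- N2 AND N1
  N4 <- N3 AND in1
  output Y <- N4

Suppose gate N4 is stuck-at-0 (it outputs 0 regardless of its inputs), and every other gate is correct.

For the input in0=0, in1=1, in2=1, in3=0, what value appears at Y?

Propagate with N4 forced: N1=1, N2=1, N3=1, N4=0 [stuck-at-0].
So Y = 0. (Without the fault it would be 1.)

0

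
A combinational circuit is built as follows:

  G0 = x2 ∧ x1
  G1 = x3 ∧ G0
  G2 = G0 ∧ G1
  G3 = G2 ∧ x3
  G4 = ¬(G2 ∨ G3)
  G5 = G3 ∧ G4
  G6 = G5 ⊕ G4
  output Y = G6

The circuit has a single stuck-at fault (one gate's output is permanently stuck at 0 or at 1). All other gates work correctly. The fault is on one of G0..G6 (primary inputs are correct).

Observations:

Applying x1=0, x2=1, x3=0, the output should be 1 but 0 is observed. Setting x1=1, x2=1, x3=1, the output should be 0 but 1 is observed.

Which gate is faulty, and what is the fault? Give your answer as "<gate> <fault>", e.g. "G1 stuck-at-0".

Fault-free values for test 1 (x1=0, x2=1, x3=0): G0=0, G1=0, G2=0, G3=0, G4=1, G5=0, G6=1, giving Y=1. Observed 0.
Test 1: faults giving observed 0 are {G2 stuck-at-1, G3 stuck-at-1, G4 stuck-at-0, G5 stuck-at-1, G6 stuck-at-0}.
Test 2 (x1=1, x2=1, x3=1): fault-free G0=1, G1=1, G2=1, G3=1, G4=0, G5=0, G6=0 → 0; observed 1. Eliminates G2 stuck-at-1, G3 stuck-at-1, G4 stuck-at-0, G6 stuck-at-0.
Only G5 stuck-at-1 is consistent with every test.

G5 stuck-at-1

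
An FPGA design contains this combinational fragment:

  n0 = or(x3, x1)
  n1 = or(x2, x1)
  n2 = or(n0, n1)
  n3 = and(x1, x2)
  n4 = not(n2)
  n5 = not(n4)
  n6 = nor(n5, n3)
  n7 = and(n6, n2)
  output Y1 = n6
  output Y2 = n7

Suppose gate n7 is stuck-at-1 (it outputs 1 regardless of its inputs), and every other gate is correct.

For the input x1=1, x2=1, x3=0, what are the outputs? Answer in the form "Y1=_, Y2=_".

Propagate with n7 forced: n0=1, n1=1, n2=1, n3=1, n4=0, n5=1, n6=0, n7=1 [stuck-at-1].
So the outputs are Y1=0, Y2=1. (Without the fault they would be Y1=0, Y2=0.)

Y1=0, Y2=1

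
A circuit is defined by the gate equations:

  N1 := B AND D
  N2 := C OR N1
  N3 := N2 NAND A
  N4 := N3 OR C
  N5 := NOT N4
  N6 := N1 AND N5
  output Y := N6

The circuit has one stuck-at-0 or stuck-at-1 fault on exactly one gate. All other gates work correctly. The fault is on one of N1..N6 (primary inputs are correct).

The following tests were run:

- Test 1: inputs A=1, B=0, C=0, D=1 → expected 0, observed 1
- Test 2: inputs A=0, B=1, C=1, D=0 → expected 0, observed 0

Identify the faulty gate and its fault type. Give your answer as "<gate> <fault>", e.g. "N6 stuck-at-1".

Fault-free values for test 1 (A=1, B=0, C=0, D=1): N1=0, N2=0, N3=1, N4=1, N5=0, N6=0, giving Y=0. Observed 1.
Test 1: faults giving observed 1 are {N1 stuck-at-1, N6 stuck-at-1}.
Test 2 (A=0, B=1, C=1, D=0): fault-free N1=0, N2=1, N3=1, N4=1, N5=0, N6=0 → 0; observed 0. Eliminates N6 stuck-at-1.
Only N1 stuck-at-1 is consistent with every test.

N1 stuck-at-1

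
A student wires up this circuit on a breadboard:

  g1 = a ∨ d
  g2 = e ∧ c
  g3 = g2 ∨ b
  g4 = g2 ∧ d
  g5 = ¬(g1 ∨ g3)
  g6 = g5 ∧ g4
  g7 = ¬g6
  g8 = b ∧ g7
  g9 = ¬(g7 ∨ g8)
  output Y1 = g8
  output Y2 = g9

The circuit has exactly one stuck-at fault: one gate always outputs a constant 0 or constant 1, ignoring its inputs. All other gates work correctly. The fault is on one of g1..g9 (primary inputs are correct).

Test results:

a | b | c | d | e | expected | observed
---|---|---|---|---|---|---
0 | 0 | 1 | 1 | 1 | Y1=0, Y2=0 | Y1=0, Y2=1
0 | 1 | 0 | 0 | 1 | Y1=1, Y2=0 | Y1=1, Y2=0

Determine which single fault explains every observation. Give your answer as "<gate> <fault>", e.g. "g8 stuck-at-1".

Fault-free values for test 1 (a=0, b=0, c=1, d=1, e=1): g1=1, g2=1, g3=1, g4=1, g5=0, g6=0, g7=1, g8=0, g9=0, giving Y1=0, Y2=0. Observed Y1=0, Y2=1.
Test 1: faults giving observed Y1=0, Y2=1 are {g5 stuck-at-1, g6 stuck-at-1, g7 stuck-at-0, g9 stuck-at-1}.
Test 2 (a=0, b=1, c=0, d=0, e=1): fault-free g1=0, g2=0, g3=1, g4=0, g5=0, g6=0, g7=1, g8=1, g9=0 → Y1=1, Y2=0; observed Y1=1, Y2=0. Eliminates g6 stuck-at-1, g7 stuck-at-0, g9 stuck-at-1.
Only g5 stuck-at-1 is consistent with every test.

g5 stuck-at-1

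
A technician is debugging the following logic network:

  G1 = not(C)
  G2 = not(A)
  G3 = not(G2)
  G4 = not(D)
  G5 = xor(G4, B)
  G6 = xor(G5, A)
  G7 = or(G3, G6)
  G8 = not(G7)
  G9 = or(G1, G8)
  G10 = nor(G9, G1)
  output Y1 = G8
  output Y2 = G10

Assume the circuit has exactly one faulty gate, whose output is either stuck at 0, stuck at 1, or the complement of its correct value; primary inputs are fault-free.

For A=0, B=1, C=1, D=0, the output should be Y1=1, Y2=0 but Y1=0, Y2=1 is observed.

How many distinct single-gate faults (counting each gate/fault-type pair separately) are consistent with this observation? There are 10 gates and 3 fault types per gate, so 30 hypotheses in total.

Fault-free: G1=0, G2=1, G3=0, G4=1, G5=0, G6=0, G7=0, G8=1, G9=1, G10=0 → Y1=1, Y2=0. Observed Y1=0, Y2=1.
  G1: none of the 3 fault types match ✗
  G2: stuck-at-0, inverted output ✓; others ✗
  G3: stuck-at-1, inverted output ✓; others ✗
  G4: stuck-at-0, inverted output ✓; others ✗
  G5: stuck-at-1, inverted output ✓; others ✗
  G6: stuck-at-1, inverted output ✓; others ✗
  G7: stuck-at-1, inverted output ✓; others ✗
  G8: stuck-at-0, inverted output ✓; others ✗
  G9: none of the 3 fault types match ✗
  G10: none of the 3 fault types match ✗
Consistent faults: {G2 stuck-at-0, G2 inverted output, G3 stuck-at-1, G3 inverted output, G4 stuck-at-0, G4 inverted output, G5 stuck-at-1, G5 inverted output, G6 stuck-at-1, G6 inverted output, G7 stuck-at-1, G7 inverted output, G8 stuck-at-0, G8 inverted output} — 14 in all.

14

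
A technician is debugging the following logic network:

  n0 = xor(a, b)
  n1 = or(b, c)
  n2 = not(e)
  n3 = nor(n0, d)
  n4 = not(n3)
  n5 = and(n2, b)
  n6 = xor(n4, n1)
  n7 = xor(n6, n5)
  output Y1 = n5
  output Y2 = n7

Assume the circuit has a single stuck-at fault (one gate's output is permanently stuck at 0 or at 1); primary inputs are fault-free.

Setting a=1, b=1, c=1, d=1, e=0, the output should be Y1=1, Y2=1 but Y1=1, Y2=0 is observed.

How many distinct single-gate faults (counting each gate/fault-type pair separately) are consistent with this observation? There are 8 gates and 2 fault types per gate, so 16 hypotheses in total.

Fault-free: n0=0, n1=1, n2=1, n3=0, n4=1, n5=1, n6=0, n7=1 → Y1=1, Y2=1. Observed Y1=1, Y2=0.
  n0: none of the 2 fault types match ✗
  n1: stuck-at-0 ✓; others ✗
  n2: none of the 2 fault types match ✗
  n3: stuck-at-1 ✓; others ✗
  n4: stuck-at-0 ✓; others ✗
  n5: none of the 2 fault types match ✗
  n6: stuck-at-1 ✓; others ✗
  n7: stuck-at-0 ✓; others ✗
Consistent faults: {n1 stuck-at-0, n3 stuck-at-1, n4 stuck-at-0, n6 stuck-at-1, n7 stuck-at-0} — 5 in all.

5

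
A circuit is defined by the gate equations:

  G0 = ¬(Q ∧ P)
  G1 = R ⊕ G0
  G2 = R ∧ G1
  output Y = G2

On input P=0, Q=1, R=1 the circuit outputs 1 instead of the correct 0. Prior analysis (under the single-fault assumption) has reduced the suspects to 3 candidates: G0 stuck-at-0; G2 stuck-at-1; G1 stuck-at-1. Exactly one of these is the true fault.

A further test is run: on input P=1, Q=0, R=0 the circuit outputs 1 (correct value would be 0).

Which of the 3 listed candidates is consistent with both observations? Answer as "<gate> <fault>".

G2 stuck-at-1

Evaluate each candidate on input P=1, Q=0, R=0:
  G0 stuck-at-0: G0=0 [stuck-at-0], G1=0, G2=0 → 0 — eliminated
  G2 stuck-at-1: G0=1, G1=1, G2=1 [stuck-at-1] → 1 — matches
  G1 stuck-at-1: G0=1, G1=1 [stuck-at-1], G2=0 → 0 — eliminated
Only G2 stuck-at-1 reproduces the observed 1.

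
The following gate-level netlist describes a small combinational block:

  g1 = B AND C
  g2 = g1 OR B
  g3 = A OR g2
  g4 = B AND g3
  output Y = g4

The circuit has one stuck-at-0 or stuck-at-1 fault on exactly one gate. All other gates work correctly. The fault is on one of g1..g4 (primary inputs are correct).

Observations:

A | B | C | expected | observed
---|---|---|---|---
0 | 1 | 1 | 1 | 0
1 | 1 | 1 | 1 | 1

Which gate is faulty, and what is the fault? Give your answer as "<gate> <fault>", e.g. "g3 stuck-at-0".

g2 stuck-at-0

Fault-free values for test 1 (A=0, B=1, C=1): g1=1, g2=1, g3=1, g4=1, giving Y=1. Observed 0.
Test 1: faults giving observed 0 are {g2 stuck-at-0, g3 stuck-at-0, g4 stuck-at-0}.
Test 2 (A=1, B=1, C=1): fault-free g1=1, g2=1, g3=1, g4=1 → 1; observed 1. Eliminates g3 stuck-at-0, g4 stuck-at-0.
Only g2 stuck-at-0 is consistent with every test.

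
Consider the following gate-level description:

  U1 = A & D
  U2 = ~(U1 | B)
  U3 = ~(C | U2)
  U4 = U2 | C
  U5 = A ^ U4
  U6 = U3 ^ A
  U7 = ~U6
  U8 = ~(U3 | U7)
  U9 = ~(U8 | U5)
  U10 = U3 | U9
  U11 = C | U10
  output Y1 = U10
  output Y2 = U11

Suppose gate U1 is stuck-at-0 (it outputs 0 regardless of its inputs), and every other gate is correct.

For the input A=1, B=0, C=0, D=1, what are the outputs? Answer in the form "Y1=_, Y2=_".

Propagate with U1 forced: U1=0 [stuck-at-0], U2=1, U3=0, U4=1, U5=0, U6=1, U7=0, U8=1, U9=0, U10=0, U11=0.
So the outputs are Y1=0, Y2=0. (Without the fault they would be Y1=1, Y2=1.)

Y1=0, Y2=0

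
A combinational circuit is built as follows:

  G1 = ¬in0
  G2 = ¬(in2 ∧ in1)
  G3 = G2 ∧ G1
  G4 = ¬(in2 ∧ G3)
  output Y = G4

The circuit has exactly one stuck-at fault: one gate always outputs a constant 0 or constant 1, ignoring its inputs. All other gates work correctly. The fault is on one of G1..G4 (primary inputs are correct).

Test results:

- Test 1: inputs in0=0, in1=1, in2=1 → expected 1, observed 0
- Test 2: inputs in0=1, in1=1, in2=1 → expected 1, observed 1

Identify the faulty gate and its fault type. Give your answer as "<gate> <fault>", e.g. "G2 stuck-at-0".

Fault-free values for test 1 (in0=0, in1=1, in2=1): G1=1, G2=0, G3=0, G4=1, giving Y=1. Observed 0.
Test 1: faults giving observed 0 are {G2 stuck-at-1, G3 stuck-at-1, G4 stuck-at-0}.
Test 2 (in0=1, in1=1, in2=1): fault-free G1=0, G2=0, G3=0, G4=1 → 1; observed 1. Eliminates G3 stuck-at-1, G4 stuck-at-0.
Only G2 stuck-at-1 is consistent with every test.

G2 stuck-at-1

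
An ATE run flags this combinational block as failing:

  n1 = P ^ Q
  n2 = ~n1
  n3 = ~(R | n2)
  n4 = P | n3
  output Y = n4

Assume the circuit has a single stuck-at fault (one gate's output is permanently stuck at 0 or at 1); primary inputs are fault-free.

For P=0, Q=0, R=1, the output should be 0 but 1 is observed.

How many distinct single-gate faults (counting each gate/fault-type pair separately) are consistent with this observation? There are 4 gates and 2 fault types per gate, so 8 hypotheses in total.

2

Fault-free: n1=0, n2=1, n3=0, n4=0 → 0. Observed 1.
  n1 stuck-at-0: output 0 ✗
  n1 stuck-at-1: output 0 ✗
  n2 stuck-at-0: output 0 ✗
  n2 stuck-at-1: output 0 ✗
  n3 stuck-at-0: output 0 ✗
  n3 stuck-at-1: output 1 ✓
  n4 stuck-at-0: output 0 ✗
  n4 stuck-at-1: output 1 ✓
Consistent faults: {n3 stuck-at-1, n4 stuck-at-1} — 2 in all.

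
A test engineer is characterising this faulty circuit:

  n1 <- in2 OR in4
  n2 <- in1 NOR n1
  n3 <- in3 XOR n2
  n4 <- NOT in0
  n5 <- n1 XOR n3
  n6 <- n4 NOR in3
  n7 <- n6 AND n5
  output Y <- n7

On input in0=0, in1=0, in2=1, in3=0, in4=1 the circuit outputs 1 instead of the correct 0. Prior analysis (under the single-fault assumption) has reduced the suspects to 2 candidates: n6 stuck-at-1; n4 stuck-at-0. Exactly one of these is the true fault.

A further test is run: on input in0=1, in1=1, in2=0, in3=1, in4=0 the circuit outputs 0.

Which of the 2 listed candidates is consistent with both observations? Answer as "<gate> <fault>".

n4 stuck-at-0

Evaluate each candidate on input in0=1, in1=1, in2=0, in3=1, in4=0:
  n6 stuck-at-1: n1=0, n2=0, n3=1, n4=0, n5=1, n6=1 [stuck-at-1], n7=1 → 1 — eliminated
  n4 stuck-at-0: n1=0, n2=0, n3=1, n4=0 [stuck-at-0], n5=1, n6=0, n7=0 → 0 — matches
Only n4 stuck-at-0 reproduces the observed 0.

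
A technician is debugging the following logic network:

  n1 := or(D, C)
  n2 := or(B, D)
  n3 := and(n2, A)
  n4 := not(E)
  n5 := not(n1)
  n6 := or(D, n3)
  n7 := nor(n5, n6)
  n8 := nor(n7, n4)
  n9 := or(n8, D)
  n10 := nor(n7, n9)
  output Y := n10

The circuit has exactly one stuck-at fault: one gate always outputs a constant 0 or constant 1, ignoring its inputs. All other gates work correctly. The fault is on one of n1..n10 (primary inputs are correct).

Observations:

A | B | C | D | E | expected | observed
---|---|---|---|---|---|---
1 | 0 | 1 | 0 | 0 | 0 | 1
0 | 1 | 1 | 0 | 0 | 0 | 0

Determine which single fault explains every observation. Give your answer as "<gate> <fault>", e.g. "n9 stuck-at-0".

n2 stuck-at-1

Fault-free values for test 1 (A=1, B=0, C=1, D=0, E=0): n1=1, n2=0, n3=0, n4=1, n5=0, n6=0, n7=1, n8=0, n9=0, n10=0, giving Y=0. Observed 1.
Test 1: faults giving observed 1 are {n1 stuck-at-0, n2 stuck-at-1, n3 stuck-at-1, n5 stuck-at-1, n6 stuck-at-1, n7 stuck-at-0, n10 stuck-at-1}.
Test 2 (A=0, B=1, C=1, D=0, E=0): fault-free n1=1, n2=1, n3=0, n4=1, n5=0, n6=0, n7=1, n8=0, n9=0, n10=0 → 0; observed 0. Eliminates n1 stuck-at-0, n3 stuck-at-1, n5 stuck-at-1, n6 stuck-at-1, n7 stuck-at-0, n10 stuck-at-1.
Only n2 stuck-at-1 is consistent with every test.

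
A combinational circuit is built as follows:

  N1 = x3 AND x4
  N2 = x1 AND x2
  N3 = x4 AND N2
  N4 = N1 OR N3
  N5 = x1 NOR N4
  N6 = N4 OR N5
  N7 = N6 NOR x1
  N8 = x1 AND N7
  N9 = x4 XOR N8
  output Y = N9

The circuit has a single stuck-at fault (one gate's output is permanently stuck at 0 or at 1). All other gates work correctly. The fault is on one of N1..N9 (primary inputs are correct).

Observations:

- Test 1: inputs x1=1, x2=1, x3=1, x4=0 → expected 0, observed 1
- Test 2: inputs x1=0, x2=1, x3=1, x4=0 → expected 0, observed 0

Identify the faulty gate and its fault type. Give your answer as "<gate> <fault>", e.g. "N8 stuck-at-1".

N7 stuck-at-1

Fault-free values for test 1 (x1=1, x2=1, x3=1, x4=0): N1=0, N2=1, N3=0, N4=0, N5=0, N6=0, N7=0, N8=0, N9=0, giving Y=0. Observed 1.
Test 1: faults giving observed 1 are {N7 stuck-at-1, N8 stuck-at-1, N9 stuck-at-1}.
Test 2 (x1=0, x2=1, x3=1, x4=0): fault-free N1=0, N2=0, N3=0, N4=0, N5=1, N6=1, N7=0, N8=0, N9=0 → 0; observed 0. Eliminates N8 stuck-at-1, N9 stuck-at-1.
Only N7 stuck-at-1 is consistent with every test.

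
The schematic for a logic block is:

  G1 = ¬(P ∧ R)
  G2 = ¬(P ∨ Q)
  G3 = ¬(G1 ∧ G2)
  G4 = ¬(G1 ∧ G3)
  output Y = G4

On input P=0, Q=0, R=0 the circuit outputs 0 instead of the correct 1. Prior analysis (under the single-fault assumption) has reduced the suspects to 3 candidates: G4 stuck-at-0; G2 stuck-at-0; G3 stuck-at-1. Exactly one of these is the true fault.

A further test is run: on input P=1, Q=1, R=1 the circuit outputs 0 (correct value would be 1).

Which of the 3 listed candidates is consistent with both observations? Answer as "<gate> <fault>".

G4 stuck-at-0

Evaluate each candidate on input P=1, Q=1, R=1:
  G4 stuck-at-0: G1=0, G2=0, G3=1, G4=0 [stuck-at-0] → 0 — matches
  G2 stuck-at-0: G1=0, G2=0 [stuck-at-0], G3=1, G4=1 → 1 — eliminated
  G3 stuck-at-1: G1=0, G2=0, G3=1 [stuck-at-1], G4=1 → 1 — eliminated
Only G4 stuck-at-0 reproduces the observed 0.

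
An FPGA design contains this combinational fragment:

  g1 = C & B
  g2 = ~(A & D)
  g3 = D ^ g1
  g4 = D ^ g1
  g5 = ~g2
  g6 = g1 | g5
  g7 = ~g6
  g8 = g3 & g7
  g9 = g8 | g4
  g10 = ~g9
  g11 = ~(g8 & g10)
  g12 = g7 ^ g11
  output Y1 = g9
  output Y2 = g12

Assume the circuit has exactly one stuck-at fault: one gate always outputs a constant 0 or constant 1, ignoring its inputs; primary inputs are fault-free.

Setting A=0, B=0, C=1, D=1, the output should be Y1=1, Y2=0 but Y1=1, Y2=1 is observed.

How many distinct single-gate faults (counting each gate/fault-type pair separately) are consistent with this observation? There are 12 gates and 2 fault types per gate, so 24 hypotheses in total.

Fault-free: g1=0, g2=1, g3=1, g4=1, g5=0, g6=0, g7=1, g8=1, g9=1, g10=0, g11=1, g12=0 → Y1=1, Y2=0. Observed Y1=1, Y2=1.
  g1: none of the 2 fault types match ✗
  g2: stuck-at-0 ✓; others ✗
  g3: none of the 2 fault types match ✗
  g4: none of the 2 fault types match ✗
  g5: stuck-at-1 ✓; others ✗
  g6: stuck-at-1 ✓; others ✗
  g7: stuck-at-0 ✓; others ✗
  g8: none of the 2 fault types match ✗
  g9: none of the 2 fault types match ✗
  g10: stuck-at-1 ✓; others ✗
  g11: stuck-at-0 ✓; others ✗
  g12: stuck-at-1 ✓; others ✗
Consistent faults: {g2 stuck-at-0, g5 stuck-at-1, g6 stuck-at-1, g7 stuck-at-0, g10 stuck-at-1, g11 stuck-at-0, g12 stuck-at-1} — 7 in all.

7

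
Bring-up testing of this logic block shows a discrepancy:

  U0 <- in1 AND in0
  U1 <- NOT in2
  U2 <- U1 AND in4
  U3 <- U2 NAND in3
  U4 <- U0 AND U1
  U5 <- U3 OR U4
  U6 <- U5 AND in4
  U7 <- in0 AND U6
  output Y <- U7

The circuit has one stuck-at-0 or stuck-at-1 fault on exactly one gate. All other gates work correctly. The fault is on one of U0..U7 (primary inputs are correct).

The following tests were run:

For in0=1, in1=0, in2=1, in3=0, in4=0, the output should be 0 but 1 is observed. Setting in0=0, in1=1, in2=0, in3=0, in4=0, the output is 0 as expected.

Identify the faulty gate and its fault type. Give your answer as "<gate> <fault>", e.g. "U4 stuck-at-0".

U6 stuck-at-1

Fault-free values for test 1 (in0=1, in1=0, in2=1, in3=0, in4=0): U0=0, U1=0, U2=0, U3=1, U4=0, U5=1, U6=0, U7=0, giving Y=0. Observed 1.
Test 1: faults giving observed 1 are {U6 stuck-at-1, U7 stuck-at-1}.
Test 2 (in0=0, in1=1, in2=0, in3=0, in4=0): fault-free U0=0, U1=1, U2=0, U3=1, U4=0, U5=1, U6=0, U7=0 → 0; observed 0. Eliminates U7 stuck-at-1.
Only U6 stuck-at-1 is consistent with every test.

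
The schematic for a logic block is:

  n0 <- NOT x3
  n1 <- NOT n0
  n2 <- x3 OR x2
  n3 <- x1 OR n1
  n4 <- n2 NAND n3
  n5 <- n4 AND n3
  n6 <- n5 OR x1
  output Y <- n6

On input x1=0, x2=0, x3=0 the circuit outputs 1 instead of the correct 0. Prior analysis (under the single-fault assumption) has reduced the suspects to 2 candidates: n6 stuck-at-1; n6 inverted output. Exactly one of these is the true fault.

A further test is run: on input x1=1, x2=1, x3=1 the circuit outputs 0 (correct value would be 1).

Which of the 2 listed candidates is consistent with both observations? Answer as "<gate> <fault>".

n6 inverted output

Evaluate each candidate on input x1=1, x2=1, x3=1:
  n6 stuck-at-1: n0=0, n1=1, n2=1, n3=1, n4=0, n5=0, n6=1 [stuck-at-1] → 1 — eliminated
  n6 inverted output: n0=0, n1=1, n2=1, n3=1, n4=0, n5=0, n6=0 [inverted output] → 0 — matches
Only n6 inverted output reproduces the observed 0.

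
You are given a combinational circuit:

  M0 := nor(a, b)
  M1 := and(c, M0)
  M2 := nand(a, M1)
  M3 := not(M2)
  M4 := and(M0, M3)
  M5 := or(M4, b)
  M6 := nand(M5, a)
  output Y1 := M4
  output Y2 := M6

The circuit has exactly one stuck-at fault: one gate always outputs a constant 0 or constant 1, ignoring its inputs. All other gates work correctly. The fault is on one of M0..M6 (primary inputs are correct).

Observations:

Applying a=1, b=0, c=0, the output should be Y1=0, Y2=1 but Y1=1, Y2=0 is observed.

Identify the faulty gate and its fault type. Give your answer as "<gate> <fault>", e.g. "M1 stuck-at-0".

Fault-free values for test 1 (a=1, b=0, c=0): M0=0, M1=0, M2=1, M3=0, M4=0, M5=0, M6=1, giving Y1=0, Y2=1. Observed Y1=1, Y2=0.
Test 1: faults giving observed Y1=1, Y2=0 are {M4 stuck-at-1}.
Only M4 stuck-at-1 is consistent with every test.

M4 stuck-at-1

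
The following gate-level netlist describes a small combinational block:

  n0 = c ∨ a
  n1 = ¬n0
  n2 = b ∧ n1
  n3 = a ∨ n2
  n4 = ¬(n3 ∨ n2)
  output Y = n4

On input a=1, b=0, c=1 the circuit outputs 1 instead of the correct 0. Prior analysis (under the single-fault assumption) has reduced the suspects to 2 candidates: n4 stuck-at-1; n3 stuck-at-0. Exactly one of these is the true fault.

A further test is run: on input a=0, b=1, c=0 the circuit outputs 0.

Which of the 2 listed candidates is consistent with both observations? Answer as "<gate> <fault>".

n3 stuck-at-0

Evaluate each candidate on input a=0, b=1, c=0:
  n4 stuck-at-1: n0=0, n1=1, n2=1, n3=1, n4=1 [stuck-at-1] → 1 — eliminated
  n3 stuck-at-0: n0=0, n1=1, n2=1, n3=0 [stuck-at-0], n4=0 → 0 — matches
Only n3 stuck-at-0 reproduces the observed 0.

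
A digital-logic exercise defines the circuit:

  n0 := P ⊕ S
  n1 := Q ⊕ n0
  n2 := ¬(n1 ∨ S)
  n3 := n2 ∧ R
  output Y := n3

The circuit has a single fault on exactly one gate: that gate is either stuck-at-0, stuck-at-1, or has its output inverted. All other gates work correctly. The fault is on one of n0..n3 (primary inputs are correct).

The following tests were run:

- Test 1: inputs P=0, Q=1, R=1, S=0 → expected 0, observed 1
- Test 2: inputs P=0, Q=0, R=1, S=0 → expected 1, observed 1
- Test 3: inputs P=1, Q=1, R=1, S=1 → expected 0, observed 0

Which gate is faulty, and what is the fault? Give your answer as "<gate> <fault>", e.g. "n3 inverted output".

n1 stuck-at-0

Fault-free values for test 1 (P=0, Q=1, R=1, S=0): n0=0, n1=1, n2=0, n3=0, giving Y=0. Observed 1.
Test 1: faults giving observed 1 are {n0 stuck-at-1, n0 inverted output, n1 stuck-at-0, n1 inverted output, n2 stuck-at-1, n2 inverted output, n3 stuck-at-1, n3 inverted output}.
Test 2 (P=0, Q=0, R=1, S=0): fault-free n0=0, n1=0, n2=1, n3=1 → 1; observed 1. Eliminates n0 stuck-at-1, n0 inverted output, n1 inverted output, n2 inverted output, n3 inverted output.
Test 3 (P=1, Q=1, R=1, S=1): fault-free n0=0, n1=1, n2=0, n3=0 → 0; observed 0. Eliminates n2 stuck-at-1, n3 stuck-at-1.
Only n1 stuck-at-0 is consistent with every test.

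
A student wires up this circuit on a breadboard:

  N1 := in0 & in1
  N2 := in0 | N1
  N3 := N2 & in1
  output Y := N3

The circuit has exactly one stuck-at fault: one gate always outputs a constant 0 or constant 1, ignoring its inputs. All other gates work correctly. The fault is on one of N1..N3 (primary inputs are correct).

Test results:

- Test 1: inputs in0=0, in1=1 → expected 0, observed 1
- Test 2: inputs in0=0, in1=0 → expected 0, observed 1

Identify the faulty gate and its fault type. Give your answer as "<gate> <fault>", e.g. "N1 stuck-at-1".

N3 stuck-at-1

Fault-free values for test 1 (in0=0, in1=1): N1=0, N2=0, N3=0, giving Y=0. Observed 1.
Test 1: faults giving observed 1 are {N1 stuck-at-1, N2 stuck-at-1, N3 stuck-at-1}.
Test 2 (in0=0, in1=0): fault-free N1=0, N2=0, N3=0 → 0; observed 1. Eliminates N1 stuck-at-1, N2 stuck-at-1.
Only N3 stuck-at-1 is consistent with every test.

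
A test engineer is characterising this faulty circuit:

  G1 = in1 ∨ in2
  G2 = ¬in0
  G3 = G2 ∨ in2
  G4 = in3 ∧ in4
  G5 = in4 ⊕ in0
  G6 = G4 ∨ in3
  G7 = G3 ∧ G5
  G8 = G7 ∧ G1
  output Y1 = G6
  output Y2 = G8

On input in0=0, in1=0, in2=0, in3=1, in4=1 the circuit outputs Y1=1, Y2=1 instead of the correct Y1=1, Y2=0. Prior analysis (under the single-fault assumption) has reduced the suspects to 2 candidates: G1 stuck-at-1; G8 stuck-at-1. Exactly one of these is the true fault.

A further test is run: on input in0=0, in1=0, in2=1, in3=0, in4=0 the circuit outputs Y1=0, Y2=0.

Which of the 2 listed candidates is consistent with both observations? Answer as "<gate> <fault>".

Evaluate each candidate on input in0=0, in1=0, in2=1, in3=0, in4=0:
  G1 stuck-at-1: G1=1 [stuck-at-1], G2=1, G3=1, G4=0, G5=0, G6=0, G7=0, G8=0 → Y1=0, Y2=0 — matches
  G8 stuck-at-1: G1=1, G2=1, G3=1, G4=0, G5=0, G6=0, G7=0, G8=1 [stuck-at-1] → Y1=0, Y2=1 — eliminated
Only G1 stuck-at-1 reproduces the observed Y1=0, Y2=0.

G1 stuck-at-1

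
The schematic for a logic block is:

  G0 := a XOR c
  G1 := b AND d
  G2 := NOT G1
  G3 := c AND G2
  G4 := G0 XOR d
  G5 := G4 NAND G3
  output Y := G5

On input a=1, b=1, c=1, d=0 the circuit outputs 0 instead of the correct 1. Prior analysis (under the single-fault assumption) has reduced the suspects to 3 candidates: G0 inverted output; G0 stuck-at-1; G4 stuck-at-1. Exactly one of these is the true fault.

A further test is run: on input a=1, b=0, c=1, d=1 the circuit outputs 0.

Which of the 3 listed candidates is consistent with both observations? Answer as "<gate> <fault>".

Evaluate each candidate on input a=1, b=0, c=1, d=1:
  G0 inverted output: G0=1 [inverted output], G1=0, G2=1, G3=1, G4=0, G5=1 → 1 — eliminated
  G0 stuck-at-1: G0=1 [stuck-at-1], G1=0, G2=1, G3=1, G4=0, G5=1 → 1 — eliminated
  G4 stuck-at-1: G0=0, G1=0, G2=1, G3=1, G4=1 [stuck-at-1], G5=0 → 0 — matches
Only G4 stuck-at-1 reproduces the observed 0.

G4 stuck-at-1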